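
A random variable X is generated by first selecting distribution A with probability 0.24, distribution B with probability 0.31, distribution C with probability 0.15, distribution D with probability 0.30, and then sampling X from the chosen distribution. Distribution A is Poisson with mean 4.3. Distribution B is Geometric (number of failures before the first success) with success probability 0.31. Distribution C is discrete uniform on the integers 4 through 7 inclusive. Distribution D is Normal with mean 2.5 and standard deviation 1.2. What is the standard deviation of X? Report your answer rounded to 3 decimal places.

Per component, A: μ=4.3, E[X²]=22.79; B: μ=2.22581, E[X²]=12.1342; C: μ=5.5, E[X²]=31.5; D: μ=2.5, E[X²]=7.69.
E[X] = 0.24·4.3 + 0.31·2.22581 + 0.15·5.5 + 0.3·2.5 = 3.297.
E[X²] = 0.24·22.79 + 0.31·12.1342 + 0.15·31.5 + 0.3·7.69 = 16.2632.
Var(X) = E[X²] − (E[X])² = 16.2632 − 10.8702 = 5.393.
SD(X) = √5.393 = 2.32228.

2.322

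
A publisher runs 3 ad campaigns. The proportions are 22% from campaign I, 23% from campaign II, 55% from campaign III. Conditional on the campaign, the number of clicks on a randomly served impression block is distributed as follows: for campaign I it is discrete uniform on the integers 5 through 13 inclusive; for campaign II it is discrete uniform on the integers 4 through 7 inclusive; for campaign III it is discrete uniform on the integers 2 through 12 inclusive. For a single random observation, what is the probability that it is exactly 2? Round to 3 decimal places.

0.050

Conditional on each campaign, P(X = 2): I: 0; II: 0; III: 0.0909091.
By total probability, P(X = 2) = 0.22·0 + 0.23·0 + 0.55·0.0909091 = 0.05.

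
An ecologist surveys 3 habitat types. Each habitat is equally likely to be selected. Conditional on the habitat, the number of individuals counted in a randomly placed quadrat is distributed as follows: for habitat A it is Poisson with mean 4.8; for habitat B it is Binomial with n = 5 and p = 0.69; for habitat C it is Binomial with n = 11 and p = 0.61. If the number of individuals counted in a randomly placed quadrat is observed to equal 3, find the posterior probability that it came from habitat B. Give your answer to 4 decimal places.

0.6477

Likelihoods P(X=3 | ·): A: 0.151691; B: 0.315697; C: 0.0200443.
Posterior ∝ prior × likelihood. Numerator for B: 0.333333·0.315697 = 0.105232.
Normalizing constant: 0.333333·0.151691 + 0.333333·0.315697 + 0.333333·0.0200443 = 0.162477.
P(B | observation) = 0.105232 / 0.162477 = 0.647674.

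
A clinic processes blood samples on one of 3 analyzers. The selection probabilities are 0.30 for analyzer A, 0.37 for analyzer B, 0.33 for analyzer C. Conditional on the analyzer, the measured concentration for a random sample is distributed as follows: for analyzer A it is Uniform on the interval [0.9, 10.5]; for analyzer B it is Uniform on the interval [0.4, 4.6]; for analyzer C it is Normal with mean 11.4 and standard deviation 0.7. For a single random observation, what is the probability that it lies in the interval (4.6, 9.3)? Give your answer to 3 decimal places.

Conditional on each analyzer, P(4.6 < X < 9.3): A: 0.489583; B: 0; C: 0.0013499.
By total probability, P(4.6 < X < 9.3) = 0.3·0.489583 + 0.37·0 + 0.33·0.0013499 = 0.14732.

0.147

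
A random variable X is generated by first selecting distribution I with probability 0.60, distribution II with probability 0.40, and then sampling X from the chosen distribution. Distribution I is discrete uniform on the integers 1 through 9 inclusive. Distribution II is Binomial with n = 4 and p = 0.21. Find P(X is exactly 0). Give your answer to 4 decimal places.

0.1558

Conditional on each component, P(X = 0): I: 0; II: 0.389501.
By total probability, P(X = 0) = 0.6·0 + 0.4·0.389501 = 0.1558.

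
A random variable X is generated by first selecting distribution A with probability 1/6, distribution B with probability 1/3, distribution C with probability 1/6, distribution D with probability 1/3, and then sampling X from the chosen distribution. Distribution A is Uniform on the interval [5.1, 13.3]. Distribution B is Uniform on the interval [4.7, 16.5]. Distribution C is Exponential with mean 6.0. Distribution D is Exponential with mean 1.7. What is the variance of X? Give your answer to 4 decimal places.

26.2872

Per component, A: μ=9.2, E[X²]=90.2433; B: μ=10.6, E[X²]=123.963; C: μ=6, E[X²]=72; D: μ=1.7, E[X²]=5.78.
E[X] = 0.166667·9.2 + 0.333333·10.6 + 0.166667·6 + 0.333333·1.7 = 6.63333.
E[X²] = 0.166667·90.2433 + 0.333333·123.963 + 0.166667·72 + 0.333333·5.78 = 70.2883.
Var(X) = E[X²] − (E[X])² = 70.2883 − 44.0011 = 26.2872.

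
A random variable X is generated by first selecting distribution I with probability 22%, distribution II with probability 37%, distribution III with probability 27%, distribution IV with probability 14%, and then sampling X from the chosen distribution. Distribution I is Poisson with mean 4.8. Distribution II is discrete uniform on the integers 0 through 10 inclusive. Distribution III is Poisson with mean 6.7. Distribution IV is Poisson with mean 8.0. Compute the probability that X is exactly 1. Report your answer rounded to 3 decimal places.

0.045

Conditional on each component, P(X = 1): I: 0.0395028; II: 0.0909091; III: 0.00824711; IV: 0.0026837.
By total probability, P(X = 1) = 0.22·0.0395028 + 0.37·0.0909091 + 0.27·0.00824711 + 0.14·0.0026837 = 0.0449294.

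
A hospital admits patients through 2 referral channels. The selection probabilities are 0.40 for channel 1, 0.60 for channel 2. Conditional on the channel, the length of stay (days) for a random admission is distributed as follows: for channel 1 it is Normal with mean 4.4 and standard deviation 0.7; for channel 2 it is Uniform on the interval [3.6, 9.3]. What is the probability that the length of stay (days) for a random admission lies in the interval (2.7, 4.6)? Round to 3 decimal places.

0.347

Conditional on each channel, P(2.7 < X < 4.6): 1: 0.604872; 2: 0.175439.
By total probability, P(2.7 < X < 4.6) = 0.4·0.604872 + 0.6·0.175439 = 0.347212.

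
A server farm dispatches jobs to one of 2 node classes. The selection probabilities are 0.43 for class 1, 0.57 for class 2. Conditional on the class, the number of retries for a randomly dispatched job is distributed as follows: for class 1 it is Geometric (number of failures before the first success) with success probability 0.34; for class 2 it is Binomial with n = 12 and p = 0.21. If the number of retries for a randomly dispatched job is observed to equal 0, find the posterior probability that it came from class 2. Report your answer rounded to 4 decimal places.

Likelihoods P(X=0 | ·): 1: 0.34; 2: 0.0590915.
Posterior ∝ prior × likelihood. Numerator for 2: 0.57·0.0590915 = 0.0336822.
Normalizing constant: 0.43·0.34 + 0.57·0.0590915 = 0.179882.
P(2 | observation) = 0.0336822 / 0.179882 = 0.187246.

0.1872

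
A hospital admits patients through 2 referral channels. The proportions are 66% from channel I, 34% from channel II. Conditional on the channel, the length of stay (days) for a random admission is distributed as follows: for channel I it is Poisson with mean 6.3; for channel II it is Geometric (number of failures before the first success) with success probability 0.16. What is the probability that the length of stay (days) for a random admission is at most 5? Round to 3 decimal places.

0.484

Conditional on each channel, P(X ≤ 5): I: 0.398772; II: 0.648702.
By total probability, P(X ≤ 5) = 0.66·0.398772 + 0.34·0.648702 = 0.483748.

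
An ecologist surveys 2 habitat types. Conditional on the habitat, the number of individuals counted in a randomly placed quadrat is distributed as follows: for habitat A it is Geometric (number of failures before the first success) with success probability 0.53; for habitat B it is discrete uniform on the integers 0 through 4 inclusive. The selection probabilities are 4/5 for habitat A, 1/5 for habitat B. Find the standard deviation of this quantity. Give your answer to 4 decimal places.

Per component, A: μ=0.886792, E[X²]=2.45959; B: μ=2, E[X²]=6.
E[X] = 0.8·0.886792 + 0.2·2 = 1.10943.
E[X²] = 0.8·2.45959 + 0.2·6 = 3.16768.
Var(X) = E[X²] − (E[X])² = 3.16768 − 1.23084 = 1.93683.
SD(X) = √1.93683 = 1.3917.

1.3917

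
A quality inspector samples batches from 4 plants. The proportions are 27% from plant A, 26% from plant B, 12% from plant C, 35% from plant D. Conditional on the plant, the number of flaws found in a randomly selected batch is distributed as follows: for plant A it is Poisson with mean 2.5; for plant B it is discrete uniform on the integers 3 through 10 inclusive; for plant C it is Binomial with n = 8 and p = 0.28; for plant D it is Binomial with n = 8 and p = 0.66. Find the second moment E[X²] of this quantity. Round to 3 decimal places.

25.894

For each component E[X²] = Var + (mean)², giving A: 8.75; B: 47.5; C: 6.6304; D: 29.6736.
Overall E[X²] = 0.27·8.75 + 0.26·47.5 + 0.12·6.6304 + 0.35·29.6736 = 25.8939.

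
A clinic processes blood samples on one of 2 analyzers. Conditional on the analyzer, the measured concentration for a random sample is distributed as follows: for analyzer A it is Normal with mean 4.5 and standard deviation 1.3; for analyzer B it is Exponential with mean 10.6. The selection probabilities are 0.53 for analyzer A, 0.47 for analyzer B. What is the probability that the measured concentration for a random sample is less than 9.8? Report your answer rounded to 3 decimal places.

Conditional on each analyzer, P(X < 9.8): A: 0.999977; B: 0.603281.
By total probability, P(X < 9.8) = 0.53·0.999977 + 0.47·0.603281 = 0.81353.

0.814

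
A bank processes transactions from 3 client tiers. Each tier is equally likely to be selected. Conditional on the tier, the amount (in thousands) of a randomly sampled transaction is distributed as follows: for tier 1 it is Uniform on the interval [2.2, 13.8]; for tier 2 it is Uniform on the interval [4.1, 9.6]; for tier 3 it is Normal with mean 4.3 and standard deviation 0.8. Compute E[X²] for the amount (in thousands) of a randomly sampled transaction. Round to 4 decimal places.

For each component E[X²] = Var + (mean)², giving 1: 75.2133; 2: 49.4433; 3: 19.13.
Overall E[X²] = 0.333333·75.2133 + 0.333333·49.4433 + 0.333333·19.13 = 47.9289.

47.9289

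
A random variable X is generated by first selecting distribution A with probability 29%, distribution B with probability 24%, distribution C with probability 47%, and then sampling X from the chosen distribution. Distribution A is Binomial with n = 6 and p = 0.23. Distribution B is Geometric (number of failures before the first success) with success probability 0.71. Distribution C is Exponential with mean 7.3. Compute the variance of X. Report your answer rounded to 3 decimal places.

Per component, A: μ=1.38, E[X²]=2.967; B: μ=0.408451, E[X²]=0.742115; C: μ=7.3, E[X²]=106.58.
E[X] = 0.29·1.38 + 0.24·0.408451 + 0.47·7.3 = 3.92923.
E[X²] = 0.29·2.967 + 0.24·0.742115 + 0.47·106.58 = 51.1311.
Var(X) = E[X²] − (E[X])² = 51.1311 − 15.4388 = 35.6923.

35.692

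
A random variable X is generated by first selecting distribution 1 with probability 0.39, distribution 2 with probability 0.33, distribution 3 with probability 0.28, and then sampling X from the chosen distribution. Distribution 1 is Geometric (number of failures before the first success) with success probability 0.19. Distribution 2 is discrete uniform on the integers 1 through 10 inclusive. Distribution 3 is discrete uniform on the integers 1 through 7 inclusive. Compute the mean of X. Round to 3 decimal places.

Component means — 1: 4.26316; 2: 5.5; 3: 4.
E[X] = 0.39·4.26316 + 0.33·5.5 + 0.28·4 = 4.59763.

4.598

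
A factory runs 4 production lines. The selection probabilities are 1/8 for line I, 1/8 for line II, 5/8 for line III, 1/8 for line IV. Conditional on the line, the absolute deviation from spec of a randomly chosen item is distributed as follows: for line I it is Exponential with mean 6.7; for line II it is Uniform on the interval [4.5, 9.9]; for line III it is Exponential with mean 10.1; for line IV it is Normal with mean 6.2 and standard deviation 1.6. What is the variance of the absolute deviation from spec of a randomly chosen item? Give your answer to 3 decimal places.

72.763

Per component, I: μ=6.7, E[X²]=89.78; II: μ=7.2, E[X²]=54.27; III: μ=10.1, E[X²]=204.02; IV: μ=6.2, E[X²]=41.
E[X] = 0.125·6.7 + 0.125·7.2 + 0.625·10.1 + 0.125·6.2 = 8.825.
E[X²] = 0.125·89.78 + 0.125·54.27 + 0.625·204.02 + 0.125·41 = 150.644.
Var(X) = E[X²] − (E[X])² = 150.644 − 77.8806 = 72.7631.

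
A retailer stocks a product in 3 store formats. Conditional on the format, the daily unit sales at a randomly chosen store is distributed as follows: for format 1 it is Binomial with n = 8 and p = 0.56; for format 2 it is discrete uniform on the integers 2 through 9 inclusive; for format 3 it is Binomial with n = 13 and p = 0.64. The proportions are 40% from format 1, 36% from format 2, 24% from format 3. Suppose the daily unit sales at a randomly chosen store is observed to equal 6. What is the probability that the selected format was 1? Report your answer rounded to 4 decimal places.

Likelihoods P(X=6 | ·): 1: 0.167183; 2: 0.125; 3: 0.0924091.
Posterior ∝ prior × likelihood. Numerator for 1: 0.4·0.167183 = 0.0668731.
Normalizing constant: 0.4·0.167183 + 0.36·0.125 + 0.24·0.0924091 = 0.134051.
P(1 | observation) = 0.0668731 / 0.134051 = 0.498862.

0.4989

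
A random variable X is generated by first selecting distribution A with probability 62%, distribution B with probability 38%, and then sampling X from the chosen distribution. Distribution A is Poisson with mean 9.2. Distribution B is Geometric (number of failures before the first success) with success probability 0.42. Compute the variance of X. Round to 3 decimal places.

21.357

Per component, A: μ=9.2, E[X²]=93.84; B: μ=1.38095, E[X²]=5.19501.
E[X] = 0.62·9.2 + 0.38·1.38095 = 6.22876.
E[X²] = 0.62·93.84 + 0.38·5.19501 = 60.1549.
Var(X) = E[X²] − (E[X])² = 60.1549 − 38.7975 = 21.3574.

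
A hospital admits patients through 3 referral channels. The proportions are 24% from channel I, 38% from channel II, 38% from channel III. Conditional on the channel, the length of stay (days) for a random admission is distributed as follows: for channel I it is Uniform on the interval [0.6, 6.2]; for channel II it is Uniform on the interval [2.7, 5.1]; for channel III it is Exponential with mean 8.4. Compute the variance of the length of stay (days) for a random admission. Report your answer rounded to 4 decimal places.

Per component, I: μ=3.4, E[X²]=14.1733; II: μ=3.9, E[X²]=15.69; III: μ=8.4, E[X²]=141.12.
E[X] = 0.24·3.4 + 0.38·3.9 + 0.38·8.4 = 5.49.
E[X²] = 0.24·14.1733 + 0.38·15.69 + 0.38·141.12 = 62.9894.
Var(X) = E[X²] − (E[X])² = 62.9894 − 30.1401 = 32.8493.

32.8493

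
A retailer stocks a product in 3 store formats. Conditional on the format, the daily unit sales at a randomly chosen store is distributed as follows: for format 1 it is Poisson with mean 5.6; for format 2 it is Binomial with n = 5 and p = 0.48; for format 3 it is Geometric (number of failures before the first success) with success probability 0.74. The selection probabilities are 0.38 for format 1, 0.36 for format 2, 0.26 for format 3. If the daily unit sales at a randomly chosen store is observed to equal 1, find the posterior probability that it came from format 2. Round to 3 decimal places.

Likelihoods P(X=1 | ·): 1: 0.020708; 2: 0.175479; 3: 0.1924.
Posterior ∝ prior × likelihood. Numerator for 2: 0.36·0.175479 = 0.0631724.
Normalizing constant: 0.38·0.020708 + 0.36·0.175479 + 0.26·0.1924 = 0.121065.
P(2 | observation) = 0.0631724 / 0.121065 = 0.521804.

0.522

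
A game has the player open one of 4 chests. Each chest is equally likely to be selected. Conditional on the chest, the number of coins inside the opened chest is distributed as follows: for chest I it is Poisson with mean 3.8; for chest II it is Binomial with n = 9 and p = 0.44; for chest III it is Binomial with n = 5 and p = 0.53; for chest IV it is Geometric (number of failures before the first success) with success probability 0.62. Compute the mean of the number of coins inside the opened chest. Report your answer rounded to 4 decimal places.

Component means — I: 3.8; II: 3.96; III: 2.65; IV: 0.612903.
E[X] = 0.25·3.8 + 0.25·3.96 + 0.25·2.65 + 0.25·0.612903 = 2.75573.

2.7557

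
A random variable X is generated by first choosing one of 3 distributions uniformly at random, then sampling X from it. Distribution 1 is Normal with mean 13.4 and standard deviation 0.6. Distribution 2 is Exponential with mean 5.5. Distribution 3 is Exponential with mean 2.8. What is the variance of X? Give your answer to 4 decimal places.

Per component, 1: μ=13.4, E[X²]=179.92; 2: μ=5.5, E[X²]=60.5; 3: μ=2.8, E[X²]=15.68.
E[X] = 0.333333·13.4 + 0.333333·5.5 + 0.333333·2.8 = 7.23333.
E[X²] = 0.333333·179.92 + 0.333333·60.5 + 0.333333·15.68 = 85.3667.
Var(X) = E[X²] − (E[X])² = 85.3667 − 52.3211 = 33.0456.

33.0456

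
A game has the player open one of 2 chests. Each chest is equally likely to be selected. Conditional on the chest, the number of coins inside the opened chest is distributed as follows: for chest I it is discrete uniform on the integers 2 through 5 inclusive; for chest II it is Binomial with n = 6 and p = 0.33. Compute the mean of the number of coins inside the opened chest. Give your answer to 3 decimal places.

2.740

Component means — I: 3.5; II: 1.98.
E[X] = 0.5·3.5 + 0.5·1.98 = 2.74.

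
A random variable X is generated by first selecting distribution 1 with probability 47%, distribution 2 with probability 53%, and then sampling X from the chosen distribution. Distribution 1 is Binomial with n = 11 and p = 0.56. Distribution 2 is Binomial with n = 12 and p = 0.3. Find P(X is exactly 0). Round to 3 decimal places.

0.007

Conditional on each component, P(X = 0): 1: 0.000119668; 2: 0.0138413.
By total probability, P(X = 0) = 0.47·0.000119668 + 0.53·0.0138413 = 0.00739213.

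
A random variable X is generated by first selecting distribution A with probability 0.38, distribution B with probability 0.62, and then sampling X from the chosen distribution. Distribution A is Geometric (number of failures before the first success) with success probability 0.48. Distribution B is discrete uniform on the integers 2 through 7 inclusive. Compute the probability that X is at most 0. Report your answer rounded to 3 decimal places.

Conditional on each component, P(X ≤ 0): A: 0.48; B: 0.
By total probability, P(X ≤ 0) = 0.38·0.48 + 0.62·0 = 0.1824.

0.182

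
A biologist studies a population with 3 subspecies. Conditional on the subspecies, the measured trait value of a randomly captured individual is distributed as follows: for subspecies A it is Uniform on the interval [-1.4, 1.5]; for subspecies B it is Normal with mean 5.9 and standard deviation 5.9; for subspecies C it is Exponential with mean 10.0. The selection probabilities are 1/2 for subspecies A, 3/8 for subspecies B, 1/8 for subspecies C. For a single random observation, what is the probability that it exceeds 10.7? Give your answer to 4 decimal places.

Conditional on each subspecies, P(X > 10.7): A: 0; B: 0.207949; C: 0.343009.
By total probability, P(X > 10.7) = 0.5·0 + 0.375·0.207949 + 0.125·0.343009 = 0.120857.

0.1209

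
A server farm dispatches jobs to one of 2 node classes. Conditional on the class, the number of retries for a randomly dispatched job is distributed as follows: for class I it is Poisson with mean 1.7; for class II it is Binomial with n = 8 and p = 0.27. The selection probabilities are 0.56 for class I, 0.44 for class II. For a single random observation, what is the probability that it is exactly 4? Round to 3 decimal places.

Conditional on each class, P(X = 4): I: 0.0635746; II: 0.105644.
By total probability, P(X = 4) = 0.56·0.0635746 + 0.44·0.105644 = 0.0820851.

0.082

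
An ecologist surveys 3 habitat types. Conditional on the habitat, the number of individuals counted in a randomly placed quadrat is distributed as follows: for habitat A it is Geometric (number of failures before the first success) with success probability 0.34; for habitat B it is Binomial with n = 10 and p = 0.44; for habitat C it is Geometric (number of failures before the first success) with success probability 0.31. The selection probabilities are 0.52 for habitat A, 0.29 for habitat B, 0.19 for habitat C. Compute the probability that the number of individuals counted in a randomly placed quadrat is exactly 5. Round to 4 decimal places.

0.0977

Conditional on each habitat, P(X = 5): A: 0.0425793; B: 0.228878; C: 0.048485.
By total probability, P(X = 5) = 0.52·0.0425793 + 0.29·0.228878 + 0.19·0.048485 = 0.097728.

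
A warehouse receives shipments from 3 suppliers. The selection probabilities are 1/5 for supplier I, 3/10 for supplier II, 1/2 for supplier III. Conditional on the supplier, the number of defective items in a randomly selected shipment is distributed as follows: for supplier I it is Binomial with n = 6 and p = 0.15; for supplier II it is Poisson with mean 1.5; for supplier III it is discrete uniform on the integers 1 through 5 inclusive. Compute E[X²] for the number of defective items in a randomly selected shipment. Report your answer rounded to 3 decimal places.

For each component E[X²] = Var + (mean)², giving I: 1.575; II: 3.75; III: 11.
Overall E[X²] = 0.2·1.575 + 0.3·3.75 + 0.5·11 = 6.94.

6.940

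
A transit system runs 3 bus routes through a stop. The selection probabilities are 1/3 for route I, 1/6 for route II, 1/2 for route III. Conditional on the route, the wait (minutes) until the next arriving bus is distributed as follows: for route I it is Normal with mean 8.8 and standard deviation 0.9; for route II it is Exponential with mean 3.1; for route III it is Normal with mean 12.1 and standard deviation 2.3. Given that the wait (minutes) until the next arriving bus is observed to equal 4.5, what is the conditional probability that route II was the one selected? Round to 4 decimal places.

Likelihoods f(4.5 | ·): I: 4.89568e-06; II: 0.0755459; III: 0.000738267.
Posterior ∝ prior × likelihood. Numerator for II: 0.166667·0.0755459 = 0.012591.
Normalizing constant: 0.333333·4.89568e-06 + 0.166667·0.0755459 + 0.5·0.000738267 = 0.0129617.
P(II | observation) = 0.012591 / 0.0129617 = 0.971395.

0.9714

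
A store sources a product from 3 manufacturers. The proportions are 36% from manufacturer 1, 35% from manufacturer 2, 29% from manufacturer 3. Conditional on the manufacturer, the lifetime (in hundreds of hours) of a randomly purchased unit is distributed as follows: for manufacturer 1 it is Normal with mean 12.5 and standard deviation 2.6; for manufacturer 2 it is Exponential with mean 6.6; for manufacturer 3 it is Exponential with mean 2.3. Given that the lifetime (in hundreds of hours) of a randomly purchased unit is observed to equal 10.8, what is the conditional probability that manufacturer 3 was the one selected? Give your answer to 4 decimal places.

Likelihoods f(10.8 | ·): 1: 0.123909; 2: 0.029498; 3: 0.0039717.
Posterior ∝ prior × likelihood. Numerator for 3: 0.29·0.0039717 = 0.00115179.
Normalizing constant: 0.36·0.123909 + 0.35·0.029498 + 0.29·0.0039717 = 0.0560833.
P(3 | observation) = 0.00115179 / 0.0560833 = 0.0205372.

0.0205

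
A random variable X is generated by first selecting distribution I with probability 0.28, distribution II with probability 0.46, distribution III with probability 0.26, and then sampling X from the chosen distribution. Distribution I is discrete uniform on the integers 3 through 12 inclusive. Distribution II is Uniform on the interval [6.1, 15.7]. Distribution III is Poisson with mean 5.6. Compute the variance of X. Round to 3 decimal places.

12.410

Per component, I: μ=7.5, E[X²]=64.5; II: μ=10.9, E[X²]=126.49; III: μ=5.6, E[X²]=36.96.
E[X] = 0.28·7.5 + 0.46·10.9 + 0.26·5.6 = 8.57.
E[X²] = 0.28·64.5 + 0.46·126.49 + 0.26·36.96 = 85.855.
Var(X) = E[X²] − (E[X])² = 85.855 − 73.4449 = 12.4101.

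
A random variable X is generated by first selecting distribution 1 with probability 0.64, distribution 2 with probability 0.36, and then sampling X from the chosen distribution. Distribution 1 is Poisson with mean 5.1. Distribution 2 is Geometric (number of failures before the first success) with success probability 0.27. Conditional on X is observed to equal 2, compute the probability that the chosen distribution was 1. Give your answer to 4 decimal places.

0.4949

Likelihoods P(X=2 | ·): 1: 0.0792882; 2: 0.143883.
Posterior ∝ prior × likelihood. Numerator for 1: 0.64·0.0792882 = 0.0507444.
Normalizing constant: 0.64·0.0792882 + 0.36·0.143883 = 0.102542.
P(1 | observation) = 0.0507444 / 0.102542 = 0.494863.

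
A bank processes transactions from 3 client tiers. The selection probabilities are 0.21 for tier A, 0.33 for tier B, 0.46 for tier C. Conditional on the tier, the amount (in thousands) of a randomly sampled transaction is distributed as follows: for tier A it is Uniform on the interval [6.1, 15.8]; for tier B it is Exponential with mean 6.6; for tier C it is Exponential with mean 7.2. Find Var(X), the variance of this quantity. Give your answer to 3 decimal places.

Per component, A: μ=10.95, E[X²]=127.743; B: μ=6.6, E[X²]=87.12; C: μ=7.2, E[X²]=103.68.
E[X] = 0.21·10.95 + 0.33·6.6 + 0.46·7.2 = 7.7895.
E[X²] = 0.21·127.743 + 0.33·87.12 + 0.46·103.68 = 103.269.
Var(X) = E[X²] − (E[X])² = 103.269 − 60.6763 = 42.5922.

42.592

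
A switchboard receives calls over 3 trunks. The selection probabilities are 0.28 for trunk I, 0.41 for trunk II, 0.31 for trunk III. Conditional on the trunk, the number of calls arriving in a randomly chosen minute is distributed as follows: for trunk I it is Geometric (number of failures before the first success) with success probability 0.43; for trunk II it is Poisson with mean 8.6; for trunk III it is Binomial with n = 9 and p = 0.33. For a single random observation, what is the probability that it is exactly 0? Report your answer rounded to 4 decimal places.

0.1289

Conditional on each trunk, P(X = 0): I: 0.43; II: 0.000184106; III: 0.0272065.
By total probability, P(X = 0) = 0.28·0.43 + 0.41·0.000184106 + 0.31·0.0272065 = 0.12891.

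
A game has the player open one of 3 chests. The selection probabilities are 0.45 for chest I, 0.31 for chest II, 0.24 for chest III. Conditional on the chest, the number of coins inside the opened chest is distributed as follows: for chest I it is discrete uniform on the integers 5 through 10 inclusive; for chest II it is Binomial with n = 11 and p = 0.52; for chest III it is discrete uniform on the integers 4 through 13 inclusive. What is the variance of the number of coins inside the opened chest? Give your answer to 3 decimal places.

Per component, I: μ=7.5, E[X²]=59.1667; II: μ=5.72, E[X²]=35.464; III: μ=8.5, E[X²]=80.5.
E[X] = 0.45·7.5 + 0.31·5.72 + 0.24·8.5 = 7.1882.
E[X²] = 0.45·59.1667 + 0.31·35.464 + 0.24·80.5 = 56.9388.
Var(X) = E[X²] − (E[X])² = 56.9388 − 51.6702 = 5.26862.

5.269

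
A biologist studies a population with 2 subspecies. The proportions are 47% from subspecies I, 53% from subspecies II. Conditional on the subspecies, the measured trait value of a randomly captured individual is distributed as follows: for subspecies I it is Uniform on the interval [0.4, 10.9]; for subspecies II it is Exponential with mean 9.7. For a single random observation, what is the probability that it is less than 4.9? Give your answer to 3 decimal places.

Conditional on each subspecies, P(X < 4.9): I: 0.428571; II: 0.396588.
By total probability, P(X < 4.9) = 0.47·0.428571 + 0.53·0.396588 = 0.41162.

0.412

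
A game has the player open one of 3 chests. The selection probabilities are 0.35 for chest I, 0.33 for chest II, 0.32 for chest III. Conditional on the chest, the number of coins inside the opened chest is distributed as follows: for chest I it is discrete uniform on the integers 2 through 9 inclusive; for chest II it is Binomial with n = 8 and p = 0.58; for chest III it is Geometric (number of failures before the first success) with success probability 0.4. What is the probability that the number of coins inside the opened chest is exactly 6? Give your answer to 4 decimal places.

0.1118

Conditional on each chest, P(X = 6): I: 0.125; II: 0.188029; III: 0.0186624.
By total probability, P(X = 6) = 0.35·0.125 + 0.33·0.188029 + 0.32·0.0186624 = 0.111772.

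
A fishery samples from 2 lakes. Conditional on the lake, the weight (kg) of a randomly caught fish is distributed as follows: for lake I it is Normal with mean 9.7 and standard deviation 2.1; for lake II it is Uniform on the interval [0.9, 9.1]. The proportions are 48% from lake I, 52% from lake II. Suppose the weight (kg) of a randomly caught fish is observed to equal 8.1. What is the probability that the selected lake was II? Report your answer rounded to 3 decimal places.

0.482

Likelihoods f(8.1 | ·): I: 0.142114; II: 0.121951.
Posterior ∝ prior × likelihood. Numerator for II: 0.52·0.121951 = 0.0634146.
Normalizing constant: 0.48·0.142114 + 0.52·0.121951 = 0.131629.
P(II | observation) = 0.0634146 / 0.131629 = 0.481767.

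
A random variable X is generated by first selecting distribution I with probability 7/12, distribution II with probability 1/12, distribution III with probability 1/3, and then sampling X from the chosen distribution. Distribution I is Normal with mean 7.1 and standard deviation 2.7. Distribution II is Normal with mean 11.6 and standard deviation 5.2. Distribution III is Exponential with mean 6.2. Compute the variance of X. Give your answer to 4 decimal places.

21.2710

Per component, I: μ=7.1, E[X²]=57.7; II: μ=11.6, E[X²]=161.6; III: μ=6.2, E[X²]=76.88.
E[X] = 0.583333·7.1 + 0.0833333·11.6 + 0.333333·6.2 = 7.175.
E[X²] = 0.583333·57.7 + 0.0833333·161.6 + 0.333333·76.88 = 72.7517.
Var(X) = E[X²] − (E[X])² = 72.7517 − 51.4806 = 21.271.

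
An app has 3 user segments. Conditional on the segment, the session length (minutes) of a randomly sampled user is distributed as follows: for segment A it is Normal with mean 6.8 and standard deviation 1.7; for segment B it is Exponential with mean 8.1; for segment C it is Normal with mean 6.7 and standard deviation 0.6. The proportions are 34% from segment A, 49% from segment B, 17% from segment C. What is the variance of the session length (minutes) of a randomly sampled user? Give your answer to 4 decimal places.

Per component, A: μ=6.8, E[X²]=49.13; B: μ=8.1, E[X²]=131.22; C: μ=6.7, E[X²]=45.25.
E[X] = 0.34·6.8 + 0.49·8.1 + 0.17·6.7 = 7.42.
E[X²] = 0.34·49.13 + 0.49·131.22 + 0.17·45.25 = 88.6945.
Var(X) = E[X²] − (E[X])² = 88.6945 − 55.0564 = 33.6381.

33.6381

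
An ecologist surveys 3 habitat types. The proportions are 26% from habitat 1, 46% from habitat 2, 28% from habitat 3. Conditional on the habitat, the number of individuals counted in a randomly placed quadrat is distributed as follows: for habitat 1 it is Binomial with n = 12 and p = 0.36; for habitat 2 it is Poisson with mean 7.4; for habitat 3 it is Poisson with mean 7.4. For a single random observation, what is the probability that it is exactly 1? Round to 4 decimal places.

0.0116

Conditional on each habitat, P(X = 1): 1: 0.031876; 2: 0.00452327; 3: 0.00452327.
By total probability, P(X = 1) = 0.26·0.031876 + 0.46·0.00452327 + 0.28·0.00452327 = 0.011635.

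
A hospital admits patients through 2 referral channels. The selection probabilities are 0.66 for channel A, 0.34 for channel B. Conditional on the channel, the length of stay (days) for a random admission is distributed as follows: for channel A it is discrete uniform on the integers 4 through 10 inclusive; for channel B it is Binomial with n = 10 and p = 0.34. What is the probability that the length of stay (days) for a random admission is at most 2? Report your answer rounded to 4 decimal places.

0.0965

Conditional on each channel, P(X ≤ 2): A: 0; B: 0.28377.
By total probability, P(X ≤ 2) = 0.66·0 + 0.34·0.28377 = 0.0964817.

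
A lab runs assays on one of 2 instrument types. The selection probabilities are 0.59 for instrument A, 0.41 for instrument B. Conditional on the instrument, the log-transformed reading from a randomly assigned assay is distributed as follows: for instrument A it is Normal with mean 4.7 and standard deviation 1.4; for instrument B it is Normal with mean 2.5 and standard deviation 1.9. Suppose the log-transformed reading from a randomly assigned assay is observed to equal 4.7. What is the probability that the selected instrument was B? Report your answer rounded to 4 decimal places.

0.2076

Likelihoods f(4.7 | ·): A: 0.284959; B: 0.107405.
Posterior ∝ prior × likelihood. Numerator for B: 0.41·0.107405 = 0.0440359.
Normalizing constant: 0.59·0.284959 + 0.41·0.107405 = 0.212162.
P(B | observation) = 0.0440359 / 0.212162 = 0.207558.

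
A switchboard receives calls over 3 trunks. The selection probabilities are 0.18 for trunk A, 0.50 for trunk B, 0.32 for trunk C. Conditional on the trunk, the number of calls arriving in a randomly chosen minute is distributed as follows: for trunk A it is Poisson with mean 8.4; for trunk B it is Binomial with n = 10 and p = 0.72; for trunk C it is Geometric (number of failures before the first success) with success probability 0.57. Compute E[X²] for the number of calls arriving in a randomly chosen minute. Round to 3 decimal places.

41.746

For each component E[X²] = Var + (mean)², giving A: 78.96; B: 53.856; C: 1.89258.
Overall E[X²] = 0.18·78.96 + 0.5·53.856 + 0.32·1.89258 = 41.7464.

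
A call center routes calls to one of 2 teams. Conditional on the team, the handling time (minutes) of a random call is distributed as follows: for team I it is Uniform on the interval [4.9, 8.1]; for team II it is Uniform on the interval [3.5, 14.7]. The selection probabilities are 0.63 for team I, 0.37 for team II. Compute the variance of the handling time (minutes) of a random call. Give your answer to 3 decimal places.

5.981

Per component, I: μ=6.5, E[X²]=43.1033; II: μ=9.1, E[X²]=93.2633.
E[X] = 0.63·6.5 + 0.37·9.1 = 7.462.
E[X²] = 0.63·43.1033 + 0.37·93.2633 = 61.6625.
Var(X) = E[X²] − (E[X])² = 61.6625 − 55.6814 = 5.98109.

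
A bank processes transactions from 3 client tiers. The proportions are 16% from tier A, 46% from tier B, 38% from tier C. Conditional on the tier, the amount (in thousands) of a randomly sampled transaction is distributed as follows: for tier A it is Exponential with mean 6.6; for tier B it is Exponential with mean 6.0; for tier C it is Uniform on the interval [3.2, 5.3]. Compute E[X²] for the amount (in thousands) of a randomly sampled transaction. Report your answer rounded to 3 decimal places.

For each component E[X²] = Var + (mean)², giving A: 87.12; B: 72; C: 18.43.
Overall E[X²] = 0.16·87.12 + 0.46·72 + 0.38·18.43 = 54.0626.

54.063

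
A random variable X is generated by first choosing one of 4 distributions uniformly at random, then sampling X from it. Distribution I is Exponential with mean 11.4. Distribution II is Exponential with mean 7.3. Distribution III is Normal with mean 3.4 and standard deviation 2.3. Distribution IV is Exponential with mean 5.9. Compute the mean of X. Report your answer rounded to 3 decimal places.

Component means — I: 11.4; II: 7.3; III: 3.4; IV: 5.9.
E[X] = 0.25·11.4 + 0.25·7.3 + 0.25·3.4 + 0.25·5.9 = 7.

7.000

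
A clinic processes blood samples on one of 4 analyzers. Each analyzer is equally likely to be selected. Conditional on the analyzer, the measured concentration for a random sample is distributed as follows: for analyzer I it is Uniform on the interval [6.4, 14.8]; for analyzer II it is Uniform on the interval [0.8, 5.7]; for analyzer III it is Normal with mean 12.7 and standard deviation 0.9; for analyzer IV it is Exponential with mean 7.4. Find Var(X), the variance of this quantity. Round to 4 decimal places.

Per component, I: μ=10.6, E[X²]=118.24; II: μ=3.25, E[X²]=12.5633; III: μ=12.7, E[X²]=162.1; IV: μ=7.4, E[X²]=109.52.
E[X] = 0.25·10.6 + 0.25·3.25 + 0.25·12.7 + 0.25·7.4 = 8.4875.
E[X²] = 0.25·118.24 + 0.25·12.5633 + 0.25·162.1 + 0.25·109.52 = 100.606.
Var(X) = E[X²] − (E[X])² = 100.606 − 72.0377 = 28.5682.

28.5682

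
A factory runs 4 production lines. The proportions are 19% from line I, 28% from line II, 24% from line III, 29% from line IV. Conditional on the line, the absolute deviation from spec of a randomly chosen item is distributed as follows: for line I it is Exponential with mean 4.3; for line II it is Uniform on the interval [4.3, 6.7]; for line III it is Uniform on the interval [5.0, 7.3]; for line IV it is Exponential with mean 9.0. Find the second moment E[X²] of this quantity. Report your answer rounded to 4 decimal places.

71.7938

For each component E[X²] = Var + (mean)², giving I: 36.98; II: 30.73; III: 38.2633; IV: 162.
Overall E[X²] = 0.19·36.98 + 0.28·30.73 + 0.24·38.2633 + 0.29·162 = 71.7938.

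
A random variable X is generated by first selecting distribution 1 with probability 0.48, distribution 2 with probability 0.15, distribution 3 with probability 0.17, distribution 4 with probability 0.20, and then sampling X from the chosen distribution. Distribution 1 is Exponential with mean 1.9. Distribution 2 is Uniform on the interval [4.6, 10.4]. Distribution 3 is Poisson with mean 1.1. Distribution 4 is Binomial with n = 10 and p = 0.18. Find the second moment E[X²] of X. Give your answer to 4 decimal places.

13.6595

For each component E[X²] = Var + (mean)², giving 1: 7.22; 2: 59.0533; 3: 2.31; 4: 4.716.
Overall E[X²] = 0.48·7.22 + 0.15·59.0533 + 0.17·2.31 + 0.2·4.716 = 13.6595.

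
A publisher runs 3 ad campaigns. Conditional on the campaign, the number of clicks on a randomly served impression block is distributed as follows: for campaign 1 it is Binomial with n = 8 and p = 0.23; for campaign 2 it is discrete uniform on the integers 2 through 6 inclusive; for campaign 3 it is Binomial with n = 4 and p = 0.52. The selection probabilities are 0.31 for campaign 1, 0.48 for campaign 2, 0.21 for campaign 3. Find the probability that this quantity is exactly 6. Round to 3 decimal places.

0.097

Conditional on each campaign, P(X = 6): 1: 0.00245757; 2: 0.2; 3: 0.
By total probability, P(X = 6) = 0.31·0.00245757 + 0.48·0.2 + 0.21·0 = 0.0967618.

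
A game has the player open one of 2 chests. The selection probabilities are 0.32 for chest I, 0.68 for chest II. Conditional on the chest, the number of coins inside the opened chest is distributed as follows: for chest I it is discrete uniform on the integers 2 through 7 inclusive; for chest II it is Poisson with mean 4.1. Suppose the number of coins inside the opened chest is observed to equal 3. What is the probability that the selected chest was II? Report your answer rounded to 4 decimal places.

0.7082

Likelihoods P(X=3 | ·): I: 0.166667; II: 0.190368.
Posterior ∝ prior × likelihood. Numerator for II: 0.68·0.190368 = 0.12945.
Normalizing constant: 0.32·0.166667 + 0.68·0.190368 = 0.182783.
P(II | observation) = 0.12945 / 0.182783 = 0.708215.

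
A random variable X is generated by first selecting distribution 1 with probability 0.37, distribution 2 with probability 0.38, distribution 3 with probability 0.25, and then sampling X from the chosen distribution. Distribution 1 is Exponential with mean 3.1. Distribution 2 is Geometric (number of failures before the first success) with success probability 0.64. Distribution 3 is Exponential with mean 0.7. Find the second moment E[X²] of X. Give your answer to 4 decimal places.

For each component E[X²] = Var + (mean)², giving 1: 19.22; 2: 1.19531; 3: 0.98.
Overall E[X²] = 0.37·19.22 + 0.38·1.19531 + 0.25·0.98 = 7.81062.

7.8106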